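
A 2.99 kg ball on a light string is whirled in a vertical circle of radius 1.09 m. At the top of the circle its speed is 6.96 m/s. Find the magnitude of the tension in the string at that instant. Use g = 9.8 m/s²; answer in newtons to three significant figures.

104 N

At the top, both T and the weight mg point inward (toward the centre), so T + mg = mv²/r.
T = m(v²/r − g) = 2.99 × ((6.96)²/1.09 − 9.8) = 2.99 × (44.44 − 9.8) = 2.99 × 34.64 = 103.6 N.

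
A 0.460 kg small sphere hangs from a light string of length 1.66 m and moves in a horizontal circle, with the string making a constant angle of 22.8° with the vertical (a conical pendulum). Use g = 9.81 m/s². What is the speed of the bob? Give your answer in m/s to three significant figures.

The radius of the circle is r = L sinθ = 1.66 × sin 22.8° = 0.6433 m.
Horizontally T sinθ = mv²/r and vertically T cosθ = mg, so tanθ = v²/(rg).
v = √(r g tanθ) = √(0.6433 × 9.81 × 0.4204) = √2.653 = 1.629 m/s.

1.63 m/s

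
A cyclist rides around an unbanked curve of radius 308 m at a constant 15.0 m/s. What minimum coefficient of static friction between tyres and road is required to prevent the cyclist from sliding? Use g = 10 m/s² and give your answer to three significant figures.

Friction provides the centripetal force: μ_s m g = m v²/r, so μ_s = v²/(g r) = (15.00)²/(10.0 × 308) = 225.0/3080 = 0.07305.

0.0731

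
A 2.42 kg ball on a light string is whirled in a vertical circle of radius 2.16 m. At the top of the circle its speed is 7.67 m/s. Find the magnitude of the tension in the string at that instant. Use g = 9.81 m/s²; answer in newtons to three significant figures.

42.2 N

At the top, both T and the weight mg point inward (toward the centre), so T + mg = mv²/r.
T = m(v²/r − g) = 2.42 × ((7.67)²/2.16 − 9.81) = 2.42 × (27.24 − 9.81) = 2.42 × 17.43 = 42.17 N.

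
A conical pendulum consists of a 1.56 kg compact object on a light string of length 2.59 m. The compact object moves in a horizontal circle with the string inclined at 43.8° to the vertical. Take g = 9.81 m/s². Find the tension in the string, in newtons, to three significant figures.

21.2 N

Vertically the bob has no acceleration, so T cosθ = mg.
T = mg/cosθ = 1.56 × 9.81 / cos 43.8° = 15.30/0.7218 = 21.20 N.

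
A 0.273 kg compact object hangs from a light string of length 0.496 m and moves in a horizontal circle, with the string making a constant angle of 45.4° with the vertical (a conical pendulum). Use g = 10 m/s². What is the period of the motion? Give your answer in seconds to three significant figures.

r = L sinθ = 0.3532 m. From T sinθ = mω²r and T cosθ = mg: tanθ = ω²r/g, so ω² = g tanθ / r = g/(L cosθ).
ω = √(g/(L cosθ)) = √(10.0/(0.496 × 0.7022)) = √28.71 = 5.359 rad/s.
Period = 2π/ω = 1.173 s.

1.17 s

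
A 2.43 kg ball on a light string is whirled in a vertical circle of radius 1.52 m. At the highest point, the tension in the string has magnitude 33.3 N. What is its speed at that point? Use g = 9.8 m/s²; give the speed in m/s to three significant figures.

At the top, T + mg = mv²/r, so v = √(r(T/m + g)) = √(1.52 × (33.3/2.43 + 9.8)) = √(1.52 × 23.50) = √35.73 = 5.977 m/s.

5.98 m/s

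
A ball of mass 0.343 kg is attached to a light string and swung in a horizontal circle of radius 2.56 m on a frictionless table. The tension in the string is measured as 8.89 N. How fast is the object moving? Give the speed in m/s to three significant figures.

8.15 m/s

T = m v²/r ⇒ v = √(T r / m) = √(8.89 × 2.56 / 0.343) = √66.35 = 8.146 m/s.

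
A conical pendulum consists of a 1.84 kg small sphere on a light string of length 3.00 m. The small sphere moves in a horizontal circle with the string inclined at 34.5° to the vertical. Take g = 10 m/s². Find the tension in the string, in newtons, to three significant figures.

22.3 N

Vertically the bob has no acceleration, so T cosθ = mg.
T = mg/cosθ = 1.84 × 10.0 / cos 34.5° = 18.40/0.8241 = 22.33 N.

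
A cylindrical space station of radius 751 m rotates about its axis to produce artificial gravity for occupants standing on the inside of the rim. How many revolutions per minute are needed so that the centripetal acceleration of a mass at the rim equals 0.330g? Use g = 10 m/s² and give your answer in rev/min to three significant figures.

Require ω²r = 0.330g, so ω = √(0.330 × 10.0/751) = 0.06629 rad/s.
In rev/min: ω × 60/(2π) = 0.06629 × 60/(2π) = 0.6330 rev/min.

0.633 rev/min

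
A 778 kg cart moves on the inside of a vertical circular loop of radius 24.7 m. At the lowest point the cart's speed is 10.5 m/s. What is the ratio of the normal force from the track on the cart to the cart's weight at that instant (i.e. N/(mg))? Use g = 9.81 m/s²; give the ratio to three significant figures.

1.46

At the bottom, N − mg = mv²/r, so N = m(v²/r + g) and N/(mg) = v²/(rg) + 1 = (10.5)²/(24.7 × 9.81) + 1 = 0.4550 + 1 = 1.455.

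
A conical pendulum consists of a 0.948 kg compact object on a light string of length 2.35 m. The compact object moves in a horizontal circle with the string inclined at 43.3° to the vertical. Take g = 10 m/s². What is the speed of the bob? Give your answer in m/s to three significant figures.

3.90 m/s

The radius of the circle is r = L sinθ = 2.35 × sin 43.3° = 1.612 m.
Horizontally T sinθ = mv²/r and vertically T cosθ = mg, so tanθ = v²/(rg).
v = √(r g tanθ) = √(1.612 × 10.0 × 0.9424) = √15.19 = 3.897 m/s.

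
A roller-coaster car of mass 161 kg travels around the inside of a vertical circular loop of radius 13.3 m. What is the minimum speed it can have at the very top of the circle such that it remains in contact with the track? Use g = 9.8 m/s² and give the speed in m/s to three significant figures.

At the top, both weight mg and N point toward the centre: N + mg = mv²/r.
At minimum speed N → 0, so mg = mv_min²/r ⇒ v_min = √(g r) = √(9.8 × 13.3) = 11.42 m/s.

11.4 m/s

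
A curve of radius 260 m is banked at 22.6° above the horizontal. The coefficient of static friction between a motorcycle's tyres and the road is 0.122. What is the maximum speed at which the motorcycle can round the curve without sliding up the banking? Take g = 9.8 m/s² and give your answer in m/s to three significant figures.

38.0 m/s

At the maximum speed, friction acts down the slope at its limiting value f = μN. Radially (horizontal, toward centre): N sinθ + μN cosθ = mv²/r. Vertically: N cosθ − μN sinθ = mg.
Dividing: v² = r g (sinθ + μcosθ)/(cosθ − μsinθ).
sinθ + μcosθ = 0.3843 + 0.122×0.9232 = 0.4969; cosθ − μsinθ = 0.9232 − 0.122×0.3843 = 0.8763.
v² = 260 × 9.8 × 0.4969/0.8763 = 1445 m²/s², so v = 38.01 m/s.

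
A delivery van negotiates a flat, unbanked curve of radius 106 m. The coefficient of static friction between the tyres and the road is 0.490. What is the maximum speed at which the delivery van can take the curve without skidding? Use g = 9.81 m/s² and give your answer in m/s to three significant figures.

22.6 m/s

On a flat curve, static friction is the only horizontal force, so it must supply the full centripetal force: μ_s m g = m v²/r.
Mass cancels: v_max = √(μ_s g r) = √(0.490 × 9.81 × 106) = √509.5 = 22.57 m/s.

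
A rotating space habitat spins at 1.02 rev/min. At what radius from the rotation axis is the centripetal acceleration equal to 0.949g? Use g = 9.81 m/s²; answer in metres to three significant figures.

816 m

ω = 1.02 rev/min × 2π/60 = 0.1068 rad/s.
a_c = ω²r = 0.949g ⇒ r = 0.949 × 9.81 / (0.1068)² = 9.310/0.01141 = 816.0 m.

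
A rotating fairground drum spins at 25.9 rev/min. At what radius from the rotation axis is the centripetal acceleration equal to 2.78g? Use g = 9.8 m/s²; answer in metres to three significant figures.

3.70 m

ω = 25.9 rev/min × 2π/60 = 2.712 rad/s.
a_c = ω²r = 2.78g ⇒ r = 2.78 × 9.8 / (2.712)² = 27.24/7.356 = 3.704 m.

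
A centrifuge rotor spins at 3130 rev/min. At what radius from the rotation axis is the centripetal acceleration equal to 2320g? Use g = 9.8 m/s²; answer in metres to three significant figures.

0.212 m

ω = 3130 rev/min × 2π/60 = 327.8 rad/s.
a_c = ω²r = 2320g ⇒ r = 2320 × 9.8 / (327.8)² = 22740/107400 = 0.2116 m.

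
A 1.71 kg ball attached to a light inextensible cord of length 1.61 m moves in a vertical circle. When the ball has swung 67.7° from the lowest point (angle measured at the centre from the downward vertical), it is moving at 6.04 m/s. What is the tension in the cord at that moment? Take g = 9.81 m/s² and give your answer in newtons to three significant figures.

45.1 N

Take the radial direction toward the centre of the circle as positive. The component of the weight along the string toward the centre is −mg cos φ (φ measured from the bottom), so Newton's second law along the string gives T − mg cos φ = m v²/r.
cos 67.7° = 0.3795, so T = m(v²/r + g cos φ) = 1.71 × ((6.04)²/1.61 + 9.81 × 0.3795) = 1.71 × (22.66 + (3.722)) = 1.71 × 26.38 = 45.11 N.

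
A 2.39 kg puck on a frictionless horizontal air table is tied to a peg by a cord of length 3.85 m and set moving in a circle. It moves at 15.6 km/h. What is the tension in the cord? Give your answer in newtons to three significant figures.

11.7 N

v = 15.6 km/h = 15.6/3.6 = 4.333 m/s.
The tension is the only horizontal force, so it supplies the full centripetal force: T = m v²/r = 2.39 × (4.333)²/3.85 = 2.39 × 18.78/3.85 = 11.66 N.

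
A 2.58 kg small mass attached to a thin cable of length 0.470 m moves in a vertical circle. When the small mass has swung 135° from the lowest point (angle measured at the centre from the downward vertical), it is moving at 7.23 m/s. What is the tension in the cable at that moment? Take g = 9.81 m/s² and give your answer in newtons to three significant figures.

269 N

Take the radial direction toward the centre of the circle as positive. The component of the weight along the string toward the centre is −mg cos φ (φ measured from the bottom), so Newton's second law along the string gives T − mg cos φ = m v²/r.
cos 135° = -0.7071, so T = m(v²/r + g cos φ) = 2.58 × ((7.23)²/0.470 + 9.81 × -0.7071) = 2.58 × (111.2 + (-6.937)) = 2.58 × 104.3 = 269.0 N.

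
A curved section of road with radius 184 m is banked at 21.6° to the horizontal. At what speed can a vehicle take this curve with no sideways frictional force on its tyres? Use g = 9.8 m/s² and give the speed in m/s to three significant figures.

On a frictionless banked curve, N sinθ = mv²/r and N cosθ = mg, so tanθ = v²/(rg).
v = √(r g tanθ) = √(184 × 9.8 × tan 21.6°) = √(184 × 9.8 × 0.3959) = √713.9 = 26.72 m/s.

26.7 m/s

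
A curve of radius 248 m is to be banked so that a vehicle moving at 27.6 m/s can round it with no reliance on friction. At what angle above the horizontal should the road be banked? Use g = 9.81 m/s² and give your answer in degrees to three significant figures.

For a frictionless banked turn: horizontally N sinθ = mv²/r and vertically N cosθ = mg.
Dividing: tanθ = v²/(r g) = (27.6)²/(248 × 9.81) = 761.8/2433 = 0.3131.
θ = arctan(0.3131) = 17.39°.

17.4°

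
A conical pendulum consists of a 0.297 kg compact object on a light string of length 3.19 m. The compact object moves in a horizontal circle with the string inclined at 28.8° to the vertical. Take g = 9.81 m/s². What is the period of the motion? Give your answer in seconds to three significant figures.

3.35 s

r = L sinθ = 1.537 m. From T sinθ = mω²r and T cosθ = mg: tanθ = ω²r/g, so ω² = g tanθ / r = g/(L cosθ).
ω = √(g/(L cosθ)) = √(9.81/(3.19 × 0.8763)) = √3.509 = 1.873 rad/s.
Period = 2π/ω = 3.354 s.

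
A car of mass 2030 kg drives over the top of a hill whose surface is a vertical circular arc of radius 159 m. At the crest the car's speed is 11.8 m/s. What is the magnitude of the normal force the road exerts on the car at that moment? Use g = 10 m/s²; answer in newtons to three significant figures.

At the crest the centripetal acceleration points downward (toward the centre of the arc), so mg − N = mv²/r.
N = m(g − v²/r) = 2030 × (10.0 − (11.8)²/159) = 2030 × (10.0 − 0.8757) = 2030 × 9.124 = 18520 N.

18500 N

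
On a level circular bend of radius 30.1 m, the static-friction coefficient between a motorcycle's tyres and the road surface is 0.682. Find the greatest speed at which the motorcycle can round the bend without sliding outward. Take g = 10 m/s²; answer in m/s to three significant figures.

14.3 m/s

The only inward force on a level bend is static friction, so at the limit f_s = μ_s N = μ_s m g = m v²/r.
Mass cancels: v_max = √(μ_s g r) = √(0.682 × 10.0 × 30.1) = √205.3 = 14.33 m/s.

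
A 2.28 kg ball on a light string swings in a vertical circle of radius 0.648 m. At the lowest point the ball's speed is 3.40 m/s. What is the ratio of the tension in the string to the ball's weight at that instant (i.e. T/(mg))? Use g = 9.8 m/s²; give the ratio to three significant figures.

2.82

At the bottom, T − mg = mv²/r, so T = m(v²/r + g) and T/(mg) = v²/(rg) + 1 = (3.40)²/(0.648 × 9.8) + 1 = 1.820 + 1 = 2.820.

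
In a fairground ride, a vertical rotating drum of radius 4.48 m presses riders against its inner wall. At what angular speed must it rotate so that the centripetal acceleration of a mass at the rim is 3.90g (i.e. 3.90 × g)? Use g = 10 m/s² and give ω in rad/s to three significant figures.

2.95 rad/s

Centripetal acceleration a_c = ω²r. Setting ω²r = 3.90g:
ω = √(3.90g / r) = √(3.90 × 10.0 / 4.48) = √8.705 = 2.950 rad/s.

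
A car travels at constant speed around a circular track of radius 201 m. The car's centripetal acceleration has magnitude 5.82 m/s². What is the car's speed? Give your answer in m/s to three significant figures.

a_c = v²/r ⇒ v = √(a_c · r) = √(5.82 × 201) = √1170 = 34.20 m/s.

34.2 m/s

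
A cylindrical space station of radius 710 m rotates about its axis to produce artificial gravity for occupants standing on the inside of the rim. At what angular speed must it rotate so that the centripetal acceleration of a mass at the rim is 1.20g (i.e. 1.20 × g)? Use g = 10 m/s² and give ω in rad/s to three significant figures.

Centripetal acceleration a_c = ω²r. Setting ω²r = 1.20g:
ω = √(1.20g / r) = √(1.20 × 10.0 / 710) = √0.01690 = 0.1300 rad/s.

0.130 rad/s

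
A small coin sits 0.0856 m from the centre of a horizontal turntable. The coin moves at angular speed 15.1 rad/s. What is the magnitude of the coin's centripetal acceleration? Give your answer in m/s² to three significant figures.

19.5 m/s²

v = ωr = 15.1 × 0.0856 = 1.293 m/s.
a_c = v²/r = (1.293)²/0.0856 = 1.671/0.0856 = 19.52 m/s².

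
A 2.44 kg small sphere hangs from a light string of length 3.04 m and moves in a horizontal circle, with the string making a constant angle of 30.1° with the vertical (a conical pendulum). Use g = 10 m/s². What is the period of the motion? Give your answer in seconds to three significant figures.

3.22 s

r = L sinθ = 1.525 m. From T sinθ = mω²r and T cosθ = mg: tanθ = ω²r/g, so ω² = g tanθ / r = g/(L cosθ).
ω = √(g/(L cosθ)) = √(10.0/(3.04 × 0.8652)) = √3.802 = 1.950 rad/s.
Period = 2π/ω = 3.222 s.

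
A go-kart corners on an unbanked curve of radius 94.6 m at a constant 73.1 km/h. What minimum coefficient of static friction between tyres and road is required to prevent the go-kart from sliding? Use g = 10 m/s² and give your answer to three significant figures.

v = 73.1/3.6 = 20.31 m/s.
Friction provides the centripetal force: μ_s m g = m v²/r, so μ_s = v²/(g r) = (20.31)²/(10.0 × 94.6) = 412.3/946.0 = 0.4359.

0.436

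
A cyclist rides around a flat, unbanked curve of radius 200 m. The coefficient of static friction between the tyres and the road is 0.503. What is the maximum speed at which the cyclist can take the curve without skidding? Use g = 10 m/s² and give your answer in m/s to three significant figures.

The only inward force on a level bend is static friction, so at the limit f_s = μ_s N = μ_s m g = m v²/r.
Mass cancels: v_max = √(μ_s g r) = √(0.503 × 10.0 × 200) = √1006 = 31.72 m/s.

31.7 m/s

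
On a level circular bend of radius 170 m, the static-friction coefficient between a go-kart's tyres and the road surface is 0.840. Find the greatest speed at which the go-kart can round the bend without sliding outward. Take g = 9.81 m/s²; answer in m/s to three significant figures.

37.4 m/s

Friction provides the centripetal force on a flat curve. At maximum speed it is at its limiting value: μ_s m g = m v²/r.
Mass cancels: v_max = √(μ_s g r) = √(0.840 × 9.81 × 170) = √1401 = 37.43 m/s.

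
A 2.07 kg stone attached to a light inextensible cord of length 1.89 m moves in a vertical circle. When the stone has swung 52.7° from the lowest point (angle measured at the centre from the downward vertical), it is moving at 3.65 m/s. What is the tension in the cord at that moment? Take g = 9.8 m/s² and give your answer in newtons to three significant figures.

Take the radial direction toward the centre of the circle as positive. The component of the weight along the string toward the centre is −mg cos φ (φ measured from the bottom), so Newton's second law along the string gives T − mg cos φ = m v²/r.
cos 52.7° = 0.6060, so T = m(v²/r + g cos φ) = 2.07 × ((3.65)²/1.89 + 9.8 × 0.6060) = 2.07 × (7.049 + (5.939)) = 2.07 × 12.99 = 26.88 N.

26.9 N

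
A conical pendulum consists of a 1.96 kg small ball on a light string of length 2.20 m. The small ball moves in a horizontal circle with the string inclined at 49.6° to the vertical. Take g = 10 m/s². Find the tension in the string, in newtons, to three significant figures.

30.2 N

Vertically the bob has no acceleration, so T cosθ = mg.
T = mg/cosθ = 1.96 × 10.0 / cos 49.6° = 19.60/0.6481 = 30.24 N.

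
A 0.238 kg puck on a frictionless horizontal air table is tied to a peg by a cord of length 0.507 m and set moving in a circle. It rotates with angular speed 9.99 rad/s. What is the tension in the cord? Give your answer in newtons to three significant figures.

v = ωr = 9.99 × 0.507 = 5.065 m/s.
The tension is the only horizontal force, so it supplies the full centripetal force: T = m v²/r = 0.238 × (5.065)²/0.507 = 0.238 × 25.65/0.507 = 12.04 N.

12.0 N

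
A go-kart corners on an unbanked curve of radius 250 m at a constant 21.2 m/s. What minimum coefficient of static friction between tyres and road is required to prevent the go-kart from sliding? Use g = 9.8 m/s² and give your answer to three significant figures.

0.183

Friction provides the centripetal force: μ_s m g = m v²/r, so μ_s = v²/(g r) = (21.20)²/(9.8 × 250) = 449.4/2450 = 0.1834.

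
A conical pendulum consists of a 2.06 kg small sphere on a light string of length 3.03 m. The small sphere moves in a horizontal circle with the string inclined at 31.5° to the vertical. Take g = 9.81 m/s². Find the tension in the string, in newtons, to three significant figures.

23.7 N

Vertically the bob has no acceleration, so T cosθ = mg.
T = mg/cosθ = 2.06 × 9.81 / cos 31.5° = 20.21/0.8526 = 23.70 N.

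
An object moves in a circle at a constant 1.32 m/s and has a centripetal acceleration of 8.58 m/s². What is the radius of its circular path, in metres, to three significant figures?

0.203 m

a_c = v²/r ⇒ r = v²/a_c = (1.32)²/8.58 = 1.742/8.58 = 0.2031 m.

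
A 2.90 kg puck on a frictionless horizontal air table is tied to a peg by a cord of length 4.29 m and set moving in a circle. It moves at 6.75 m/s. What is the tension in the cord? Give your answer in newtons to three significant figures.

30.8 N

The tension is the only horizontal force, so it supplies the full centripetal force: T = m v²/r = 2.90 × (6.750)²/4.29 = 2.90 × 45.56/4.29 = 30.80 N.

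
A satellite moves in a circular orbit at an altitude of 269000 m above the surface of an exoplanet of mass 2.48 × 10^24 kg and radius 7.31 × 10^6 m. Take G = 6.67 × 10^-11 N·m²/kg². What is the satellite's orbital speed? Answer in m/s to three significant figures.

4670 m/s

Orbital radius r = R + h = 7.31 × 10^6 + 269000 = 7.579 × 10^6 m.
Gravity supplies the centripetal force: G M m / r² = m v² / r, so v = √(GM/r).
v = √(6.67 × 10^-11 × 2.48 × 10^24 / 7.579 × 10^6) = √(2.183 × 10^7) = 4672 m/s.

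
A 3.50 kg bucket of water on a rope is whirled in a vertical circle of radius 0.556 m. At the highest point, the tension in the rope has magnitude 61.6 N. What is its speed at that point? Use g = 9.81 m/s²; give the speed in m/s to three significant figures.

3.90 m/s

At the top, T + mg = mv²/r, so v = √(r(T/m + g)) = √(0.556 × (61.6/3.50 + 9.81)) = √(0.556 × 27.41) = √15.24 = 3.904 m/s.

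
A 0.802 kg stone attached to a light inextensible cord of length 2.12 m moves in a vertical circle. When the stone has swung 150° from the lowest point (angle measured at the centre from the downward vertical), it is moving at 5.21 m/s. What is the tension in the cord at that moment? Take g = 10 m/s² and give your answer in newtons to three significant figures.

3.32 N

Take the radial direction toward the centre of the circle as positive. The component of the weight along the string toward the centre is −mg cos φ (φ measured from the bottom), so Newton's second law along the string gives T − mg cos φ = m v²/r.
cos 150° = -0.8660, so T = m(v²/r + g cos φ) = 0.802 × ((5.21)²/2.12 + 10.0 × -0.8660) = 0.802 × (12.80 + (-8.660)) = 0.802 × 4.144 = 3.323 N.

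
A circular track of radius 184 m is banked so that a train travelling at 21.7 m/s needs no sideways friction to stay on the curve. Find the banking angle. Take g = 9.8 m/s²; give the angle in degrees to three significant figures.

14.6°

With no friction, the horizontal component of the normal force provides the centripetal force: N sinθ = mv²/r, while N cosθ = mg vertically.
Dividing: tanθ = v²/(r g) = (21.7)²/(184 × 9.8) = 470.9/1803 = 0.2611.
θ = arctan(0.2611) = 14.64°.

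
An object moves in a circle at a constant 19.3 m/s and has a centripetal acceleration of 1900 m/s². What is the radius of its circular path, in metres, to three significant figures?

0.196 m

a_c = v²/r ⇒ r = v²/a_c = (19.3)²/1900 = 372.5/1900 = 0.1960 m.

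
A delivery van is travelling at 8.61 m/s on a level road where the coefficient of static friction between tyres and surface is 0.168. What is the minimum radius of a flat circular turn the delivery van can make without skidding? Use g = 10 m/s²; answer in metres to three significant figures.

44.1 m

At the limit, μ_s m g = m v²/r, so r_min = v²/(μ_s g) = (8.61)²/(0.168 × 10.0) = 74.13/1.680 = 44.13 m.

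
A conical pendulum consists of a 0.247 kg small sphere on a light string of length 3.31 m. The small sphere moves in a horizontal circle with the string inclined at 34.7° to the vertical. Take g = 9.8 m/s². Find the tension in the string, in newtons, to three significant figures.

2.94 N

Vertically the bob has no acceleration, so T cosθ = mg.
T = mg/cosθ = 0.247 × 9.8 / cos 34.7° = 2.421/0.8221 = 2.944 N.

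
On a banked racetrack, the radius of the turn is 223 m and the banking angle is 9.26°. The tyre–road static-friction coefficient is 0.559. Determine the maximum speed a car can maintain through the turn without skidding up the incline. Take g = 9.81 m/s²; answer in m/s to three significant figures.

At the maximum speed, friction acts down the slope at its limiting value f = μN. Radially (horizontal, toward centre): N sinθ + μN cosθ = mv²/r. Vertically: N cosθ − μN sinθ = mg.
Dividing: v² = r g (sinθ + μcosθ)/(cosθ − μsinθ).
sinθ + μcosθ = 0.1609 + 0.559×0.9870 = 0.7126; cosθ − μsinθ = 0.9870 − 0.559×0.1609 = 0.8970.
v² = 223 × 9.81 × 0.7126/0.8970 = 1738 m²/s², so v = 41.69 m/s.

41.7 m/s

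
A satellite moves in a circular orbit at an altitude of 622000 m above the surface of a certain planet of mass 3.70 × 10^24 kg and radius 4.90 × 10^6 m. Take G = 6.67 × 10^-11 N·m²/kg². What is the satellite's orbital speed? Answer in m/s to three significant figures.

Orbital radius r = R + h = 4.90 × 10^6 + 622000 = 5.522 × 10^6 m.
Gravity supplies the centripetal force: G M m / r² = m v² / r, so v = √(GM/r).
v = √(6.67 × 10^-11 × 3.70 × 10^24 / 5.522 × 10^6) = √(4.469 × 10^7) = 6685 m/s.

6690 m/s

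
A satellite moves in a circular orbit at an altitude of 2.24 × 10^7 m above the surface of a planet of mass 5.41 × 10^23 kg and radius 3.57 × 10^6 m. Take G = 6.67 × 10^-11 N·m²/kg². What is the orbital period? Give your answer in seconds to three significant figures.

138000 s

r = R + h = 3.57 × 10^6 + 2.24 × 10^7 = 2.597 × 10^7 m. Gravity provides the centripetal force: G M m / r² = m v² / r ⇒ v = √(GM/r) = 1179 m/s.
T = 2πr/v = 2π × 2.597 × 10^7 / 1179 = 138400 s.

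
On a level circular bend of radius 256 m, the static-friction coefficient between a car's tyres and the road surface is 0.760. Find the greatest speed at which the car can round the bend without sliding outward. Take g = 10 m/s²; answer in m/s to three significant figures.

Friction provides the centripetal force on a flat curve. At maximum speed it is at its limiting value: μ_s m g = m v²/r.
Mass cancels: v_max = √(μ_s g r) = √(0.760 × 10.0 × 256) = √1946 = 44.11 m/s.

44.1 m/s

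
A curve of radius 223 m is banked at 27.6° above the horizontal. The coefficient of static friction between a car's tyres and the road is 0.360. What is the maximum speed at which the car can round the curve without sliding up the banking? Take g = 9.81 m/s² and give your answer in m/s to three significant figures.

At the maximum speed, friction acts down the slope at its limiting value f = μN. Radially (horizontal, toward centre): N sinθ + μN cosθ = mv²/r. Vertically: N cosθ − μN sinθ = mg.
Dividing: v² = r g (sinθ + μcosθ)/(cosθ − μsinθ).
sinθ + μcosθ = 0.4633 + 0.360×0.8862 = 0.7823; cosθ − μsinθ = 0.8862 − 0.360×0.4633 = 0.7194.
v² = 223 × 9.81 × 0.7823/0.7194 = 2379 m²/s², so v = 48.77 m/s.

48.8 m/s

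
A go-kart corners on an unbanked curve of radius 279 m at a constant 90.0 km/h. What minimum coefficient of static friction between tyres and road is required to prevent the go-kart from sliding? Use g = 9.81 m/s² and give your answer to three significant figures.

v = 90.0/3.6 = 25.00 m/s.
Friction provides the centripetal force: μ_s m g = m v²/r, so μ_s = v²/(g r) = (25.00)²/(9.81 × 279) = 625.0/2737 = 0.2284.

0.228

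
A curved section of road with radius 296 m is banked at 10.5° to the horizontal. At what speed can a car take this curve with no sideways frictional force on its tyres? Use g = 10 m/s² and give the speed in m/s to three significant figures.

23.4 m/s

On a frictionless banked curve, N sinθ = mv²/r and N cosθ = mg, so tanθ = v²/(rg).
v = √(r g tanθ) = √(296 × 10.0 × tan 10.5°) = √(296 × 10.0 × 0.1853) = √548.6 = 23.42 m/s.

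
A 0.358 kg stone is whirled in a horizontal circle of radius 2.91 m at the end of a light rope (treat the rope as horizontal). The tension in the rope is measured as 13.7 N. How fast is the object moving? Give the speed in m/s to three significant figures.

10.6 m/s

T = m v²/r ⇒ v = √(T r / m) = √(13.7 × 2.91 / 0.358) = √111.4 = 10.55 m/s.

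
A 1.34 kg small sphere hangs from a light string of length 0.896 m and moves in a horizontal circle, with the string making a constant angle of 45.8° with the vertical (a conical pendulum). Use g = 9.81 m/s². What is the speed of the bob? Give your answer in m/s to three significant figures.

2.55 m/s

The radius of the circle is r = L sinθ = 0.896 × sin 45.8° = 0.6424 m.
Horizontally T sinθ = mv²/r and vertically T cosθ = mg, so tanθ = v²/(rg).
v = √(r g tanθ) = √(0.6424 × 9.81 × 1.028) = √6.480 = 2.546 m/s.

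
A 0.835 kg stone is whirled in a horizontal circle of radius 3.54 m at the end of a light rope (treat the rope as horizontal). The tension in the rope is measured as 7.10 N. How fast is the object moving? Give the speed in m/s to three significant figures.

5.49 m/s

T = m v²/r ⇒ v = √(T r / m) = √(7.10 × 3.54 / 0.835) = √30.10 = 5.486 m/s.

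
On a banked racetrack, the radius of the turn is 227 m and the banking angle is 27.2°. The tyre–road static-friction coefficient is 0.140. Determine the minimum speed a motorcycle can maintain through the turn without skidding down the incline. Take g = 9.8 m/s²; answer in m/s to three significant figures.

At the minimum speed, friction acts up the slope at its limiting value f = μN. Radially (horizontal, toward centre): N sinθ − μN cosθ = mv²/r. Vertically: N cosθ + μN sinθ = mg.
Dividing: v² = r g (sinθ − μcosθ)/(cosθ + μsinθ).
sinθ − μcosθ = 0.4571 − 0.140×0.8894 = 0.3326; cosθ + μsinθ = 0.8894 + 0.140×0.4571 = 0.9534.
v² = 227 × 9.8 × 0.3326/0.9534 = 776.0 m²/s², so v = 27.86 m/s.

27.9 m/s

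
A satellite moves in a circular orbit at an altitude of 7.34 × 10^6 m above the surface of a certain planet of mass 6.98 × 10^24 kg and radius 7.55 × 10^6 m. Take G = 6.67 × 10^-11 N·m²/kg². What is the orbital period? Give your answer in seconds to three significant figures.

r = R + h = 7.55 × 10^6 + 7.34 × 10^6 = 1.489 × 10^7 m. Gravity provides the centripetal force: G M m / r² = m v² / r ⇒ v = √(GM/r) = 5592 m/s.
T = 2πr/v = 2π × 1.489 × 10^7 / 5592 = 16730 s.

16700 s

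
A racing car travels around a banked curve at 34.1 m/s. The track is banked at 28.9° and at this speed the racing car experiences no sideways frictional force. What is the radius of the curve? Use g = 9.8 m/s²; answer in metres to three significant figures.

Frictionless banking: tanθ = v²/(rg), so r = v²/(g tanθ).
r = (34.1)²/(9.8 × tan 28.9°) = 1163/(9.8 × 0.5520) = 1163/5.410 = 214.9 m.

215 m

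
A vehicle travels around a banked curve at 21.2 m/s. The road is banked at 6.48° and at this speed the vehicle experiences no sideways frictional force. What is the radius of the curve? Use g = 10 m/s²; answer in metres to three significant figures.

Frictionless banking: tanθ = v²/(rg), so r = v²/(g tanθ).
r = (21.2)²/(10.0 × tan 6.48°) = 449.4/(10.0 × 0.1136) = 449.4/1.136 = 395.7 m.

396 m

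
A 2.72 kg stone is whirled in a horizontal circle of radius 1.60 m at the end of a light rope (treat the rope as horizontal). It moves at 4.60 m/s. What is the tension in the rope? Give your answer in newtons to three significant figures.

The tension is the only horizontal force, so it supplies the full centripetal force: T = m v²/r = 2.72 × (4.600)²/1.60 = 2.72 × 21.16/1.60 = 35.97 N.

36.0 N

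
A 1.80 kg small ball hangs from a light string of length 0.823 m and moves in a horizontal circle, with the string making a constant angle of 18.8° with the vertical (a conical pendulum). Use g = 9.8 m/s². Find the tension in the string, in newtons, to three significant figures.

18.6 N

Vertically the bob has no acceleration, so T cosθ = mg.
T = mg/cosθ = 1.80 × 9.8 / cos 18.8° = 17.64/0.9466 = 18.63 N.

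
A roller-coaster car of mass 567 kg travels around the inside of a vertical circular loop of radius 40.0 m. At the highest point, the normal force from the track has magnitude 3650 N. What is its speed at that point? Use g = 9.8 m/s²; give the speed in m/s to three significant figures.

At the top, N + mg = mv²/r, so v = √(r(N/m + g)) = √(40.0 × (3650/567 + 9.8)) = √(40.0 × 16.24) = √649.5 = 25.49 m/s.

25.5 m/s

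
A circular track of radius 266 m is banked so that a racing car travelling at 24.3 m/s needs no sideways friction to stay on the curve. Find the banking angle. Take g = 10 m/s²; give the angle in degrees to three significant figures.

With no friction, the horizontal component of the normal force provides the centripetal force: N sinθ = mv²/r, while N cosθ = mg vertically.
Dividing: tanθ = v²/(r g) = (24.3)²/(266 × 10.0) = 590.5/2660 = 0.2220.
θ = arctan(0.2220) = 12.52°.

12.5°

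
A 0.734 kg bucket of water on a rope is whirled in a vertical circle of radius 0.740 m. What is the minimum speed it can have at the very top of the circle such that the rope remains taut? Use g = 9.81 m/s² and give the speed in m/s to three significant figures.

2.69 m/s

At the top, both weight mg and T point toward the centre: T + mg = mv²/r.
At minimum speed T → 0, so mg = mv_min²/r ⇒ v_min = √(g r) = √(9.81 × 0.740) = 2.694 m/s.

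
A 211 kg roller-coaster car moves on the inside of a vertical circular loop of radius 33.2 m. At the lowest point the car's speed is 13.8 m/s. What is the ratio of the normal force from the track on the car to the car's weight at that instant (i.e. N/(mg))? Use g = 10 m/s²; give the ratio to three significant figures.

At the bottom, N − mg = mv²/r, so N = m(v²/r + g) and N/(mg) = v²/(rg) + 1 = (13.8)²/(33.2 × 10.0) + 1 = 0.5736 + 1 = 1.574.

1.57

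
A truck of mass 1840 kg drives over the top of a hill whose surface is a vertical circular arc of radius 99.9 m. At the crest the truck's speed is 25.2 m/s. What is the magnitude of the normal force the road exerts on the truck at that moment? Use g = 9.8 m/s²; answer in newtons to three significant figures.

At the crest the centripetal acceleration points downward (toward the centre of the arc), so mg − N = mv²/r.
N = m(g − v²/r) = 1840 × (9.8 − (25.2)²/99.9) = 1840 × (9.8 − 6.357) = 1840 × 3.443 = 6336 N.

6340 N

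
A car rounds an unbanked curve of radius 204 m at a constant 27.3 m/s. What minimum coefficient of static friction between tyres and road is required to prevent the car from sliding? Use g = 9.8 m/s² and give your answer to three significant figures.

0.373

Friction provides the centripetal force: μ_s m g = m v²/r, so μ_s = v²/(g r) = (27.30)²/(9.8 × 204) = 745.3/1999 = 0.3728.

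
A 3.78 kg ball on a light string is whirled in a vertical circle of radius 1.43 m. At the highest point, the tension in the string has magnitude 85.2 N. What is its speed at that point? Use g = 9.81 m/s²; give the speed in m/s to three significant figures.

At the top, T + mg = mv²/r, so v = √(r(T/m + g)) = √(1.43 × (85.2/3.78 + 9.81)) = √(1.43 × 32.35) = √46.26 = 6.801 m/s.

6.80 m/s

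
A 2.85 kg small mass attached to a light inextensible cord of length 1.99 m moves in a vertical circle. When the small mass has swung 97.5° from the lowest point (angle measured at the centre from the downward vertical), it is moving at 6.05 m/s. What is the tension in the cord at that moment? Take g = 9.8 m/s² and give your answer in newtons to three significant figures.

48.8 N

Take the radial direction toward the centre of the circle as positive. The component of the weight along the string toward the centre is −mg cos φ (φ measured from the bottom), so Newton's second law along the string gives T − mg cos φ = m v²/r.
cos 97.5° = -0.1305, so T = m(v²/r + g cos φ) = 2.85 × ((6.05)²/1.99 + 9.8 × -0.1305) = 2.85 × (18.39 + (-1.279)) = 2.85 × 17.11 = 48.78 N.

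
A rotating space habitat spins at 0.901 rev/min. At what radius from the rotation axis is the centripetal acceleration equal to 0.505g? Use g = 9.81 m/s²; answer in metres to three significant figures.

556 m

ω = 0.901 rev/min × 2π/60 = 0.09435 rad/s.
a_c = ω²r = 0.505g ⇒ r = 0.505 × 9.81 / (0.09435)² = 4.954/0.008902 = 556.5 m.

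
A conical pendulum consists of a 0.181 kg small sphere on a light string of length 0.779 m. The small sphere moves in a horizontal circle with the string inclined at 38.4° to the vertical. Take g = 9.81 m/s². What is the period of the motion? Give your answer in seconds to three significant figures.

r = L sinθ = 0.4839 m. From T sinθ = mω²r and T cosθ = mg: tanθ = ω²r/g, so ω² = g tanθ / r = g/(L cosθ).
ω = √(g/(L cosθ)) = √(9.81/(0.779 × 0.7837)) = √16.07 = 4.009 rad/s.
Period = 2π/ω = 1.567 s.

1.57 s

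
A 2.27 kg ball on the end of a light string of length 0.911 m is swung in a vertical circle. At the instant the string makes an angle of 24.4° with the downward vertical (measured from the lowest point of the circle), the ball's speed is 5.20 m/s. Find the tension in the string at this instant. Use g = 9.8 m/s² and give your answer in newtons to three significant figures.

87.6 N

Take the radial direction toward the centre of the circle as positive. The component of the weight along the string toward the centre is −mg cos φ (φ measured from the bottom), so Newton's second law along the string gives T − mg cos φ = m v²/r.
cos 24.4° = 0.9107, so T = m(v²/r + g cos φ) = 2.27 × ((5.20)²/0.911 + 9.8 × 0.9107) = 2.27 × (29.68 + (8.925)) = 2.27 × 38.61 = 87.64 N.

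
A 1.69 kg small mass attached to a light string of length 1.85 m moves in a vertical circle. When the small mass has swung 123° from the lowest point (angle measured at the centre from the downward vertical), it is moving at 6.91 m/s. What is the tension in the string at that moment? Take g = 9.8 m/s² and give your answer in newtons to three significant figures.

34.6 N

Take the radial direction toward the centre of the circle as positive. The component of the weight along the string toward the centre is −mg cos φ (φ measured from the bottom), so Newton's second law along the string gives T − mg cos φ = m v²/r.
cos 123° = -0.5446, so T = m(v²/r + g cos φ) = 1.69 × ((6.91)²/1.85 + 9.8 × -0.5446) = 1.69 × (25.81 + (-5.337)) = 1.69 × 20.47 = 34.60 N.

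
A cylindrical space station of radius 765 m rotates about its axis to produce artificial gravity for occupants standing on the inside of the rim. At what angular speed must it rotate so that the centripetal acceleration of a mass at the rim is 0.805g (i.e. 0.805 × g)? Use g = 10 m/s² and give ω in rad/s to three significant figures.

0.103 rad/s

Centripetal acceleration a_c = ω²r. Setting ω²r = 0.805g:
ω = √(0.805g / r) = √(0.805 × 10.0 / 765) = √0.01052 = 0.1026 rad/s.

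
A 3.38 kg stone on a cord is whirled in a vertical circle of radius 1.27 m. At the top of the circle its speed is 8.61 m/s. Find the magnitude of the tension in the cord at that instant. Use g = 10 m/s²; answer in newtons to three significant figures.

163 N

At the top, both T and the weight mg point inward (toward the centre), so T + mg = mv²/r.
T = m(v²/r − g) = 3.38 × ((8.61)²/1.27 − 10.0) = 3.38 × (58.37 − 10.0) = 3.38 × 48.37 = 163.5 N.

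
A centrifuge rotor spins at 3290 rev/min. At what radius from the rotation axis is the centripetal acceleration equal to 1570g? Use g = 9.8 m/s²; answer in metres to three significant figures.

ω = 3290 rev/min × 2π/60 = 344.5 rad/s.
a_c = ω²r = 1570g ⇒ r = 1570 × 9.8 / (344.5)² = 15390/118700 = 0.1296 m.

0.130 m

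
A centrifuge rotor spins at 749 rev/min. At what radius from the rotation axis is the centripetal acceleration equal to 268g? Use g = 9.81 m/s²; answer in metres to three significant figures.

ω = 749 rev/min × 2π/60 = 78.44 rad/s.
a_c = ω²r = 268g ⇒ r = 268 × 9.81 / (78.44)² = 2629/6152 = 0.4273 m.

0.427 m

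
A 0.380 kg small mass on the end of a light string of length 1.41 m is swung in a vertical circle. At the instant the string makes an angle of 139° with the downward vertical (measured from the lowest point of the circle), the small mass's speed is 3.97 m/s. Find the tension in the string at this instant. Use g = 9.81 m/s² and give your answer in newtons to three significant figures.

1.43 N

Take the radial direction toward the centre of the circle as positive. The component of the weight along the string toward the centre is −mg cos φ (φ measured from the bottom), so Newton's second law along the string gives T − mg cos φ = m v²/r.
cos 139° = -0.7547, so T = m(v²/r + g cos φ) = 0.380 × ((3.97)²/1.41 + 9.81 × -0.7547) = 0.380 × (11.18 + (-7.404)) = 0.380 × 3.774 = 1.434 N.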